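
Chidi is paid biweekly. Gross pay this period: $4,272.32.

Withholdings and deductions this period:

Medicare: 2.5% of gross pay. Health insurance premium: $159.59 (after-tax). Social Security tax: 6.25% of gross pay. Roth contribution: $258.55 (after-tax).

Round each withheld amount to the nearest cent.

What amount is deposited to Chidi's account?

Medicare: $4,272.32 × 0.025 = $106.81
Social Security tax: $4,272.32 × 0.0625 = $267.02
Health insurance premium: $159.59
Roth contribution: $258.55
Total deductions = $106.81 + $267.02 + $159.59 + $258.55 = $791.97
Net pay = $4,272.32 − $791.97 = $3,480.35

$3,480.35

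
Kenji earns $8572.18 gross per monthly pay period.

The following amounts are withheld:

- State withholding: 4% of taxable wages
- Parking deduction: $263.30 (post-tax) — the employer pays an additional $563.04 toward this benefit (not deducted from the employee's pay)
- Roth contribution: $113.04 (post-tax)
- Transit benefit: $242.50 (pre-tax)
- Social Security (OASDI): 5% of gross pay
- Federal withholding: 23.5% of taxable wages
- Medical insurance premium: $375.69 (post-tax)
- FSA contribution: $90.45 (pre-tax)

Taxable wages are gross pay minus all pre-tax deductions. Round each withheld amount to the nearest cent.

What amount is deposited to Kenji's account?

$4792.80

Transit benefit: $242.50
FSA contribution: $90.45
Pre-tax total = $242.50 + $90.45 = $332.95
Taxable wages = $8572.18 − $332.95 = $8239.23
Federal withholding: $8239.23 × 0.235 = $1936.22
State withholding: $8239.23 × 0.04 = $329.57
Social Security (OASDI): $8572.18 × 0.05 = $428.61
Parking deduction: $263.30
Medical insurance premium: $375.69
Roth contribution: $113.04
(Employer's $563.04 toward parking deduction is not withheld from the employee.)
Total deductions = $242.50 + $90.45 + $1936.22 + $329.57 + $428.61 + $263.30 + $375.69 + $113.04 = $3779.38
Net pay = $8572.18 − $3779.38 = $4792.80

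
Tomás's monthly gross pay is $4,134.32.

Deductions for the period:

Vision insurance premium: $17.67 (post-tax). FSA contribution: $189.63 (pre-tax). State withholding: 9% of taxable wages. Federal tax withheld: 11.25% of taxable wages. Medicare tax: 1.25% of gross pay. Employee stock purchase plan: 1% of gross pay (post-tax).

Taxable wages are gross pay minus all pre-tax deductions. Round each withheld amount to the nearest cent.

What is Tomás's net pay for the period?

$3,035.20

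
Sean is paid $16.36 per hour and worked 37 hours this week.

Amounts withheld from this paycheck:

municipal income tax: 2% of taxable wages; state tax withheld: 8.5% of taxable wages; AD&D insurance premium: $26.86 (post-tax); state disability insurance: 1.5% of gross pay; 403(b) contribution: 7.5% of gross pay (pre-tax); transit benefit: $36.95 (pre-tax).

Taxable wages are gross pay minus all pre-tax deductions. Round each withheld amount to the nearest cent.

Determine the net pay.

$432.12

Gross pay: 37 × $16.36 = $605.32
Transit benefit: $36.95
403(b) contribution: $605.32 × 0.075 = $45.40
Pre-tax total = $36.95 + $45.40 = $82.35
Taxable wages = $605.32 − $82.35 = $522.97
State tax withheld: $522.97 × 0.085 = $44.45
Municipal income tax: $522.97 × 0.02 = $10.46
State disability insurance: $605.32 × 0.015 = $9.08
AD&D insurance premium: $26.86
Total deductions = $36.95 + $45.40 + $44.45 + $10.46 + $9.08 + $26.86 = $173.20
Net pay = $605.32 − $173.20 = $432.12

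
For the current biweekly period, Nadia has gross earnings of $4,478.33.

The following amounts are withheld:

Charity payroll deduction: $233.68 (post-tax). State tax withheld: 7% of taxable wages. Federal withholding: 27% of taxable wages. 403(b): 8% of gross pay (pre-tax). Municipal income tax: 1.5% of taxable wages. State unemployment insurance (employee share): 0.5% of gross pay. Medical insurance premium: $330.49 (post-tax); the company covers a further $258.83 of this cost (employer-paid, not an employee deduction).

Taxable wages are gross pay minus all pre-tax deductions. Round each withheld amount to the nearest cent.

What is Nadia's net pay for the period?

403(b): $4,478.33 × 0.08 = $358.27
Taxable wages = $4,478.33 − $358.27 = $4,120.06
Federal withholding: $4,120.06 × 0.27 = $1,112.42
Municipal income tax: $4,120.06 × 0.015 = $61.80
State tax withheld: $4,120.06 × 0.07 = $288.40
State unemployment insurance (employee share): $4,478.33 × 0.005 = $22.39
Charity payroll deduction: $233.68
Medical insurance premium: $330.49
(Employer's $258.83 toward medical insurance premium is not withheld from the employee.)
Total deductions = $358.27 + $1,112.42 + $61.80 + $288.40 + $22.39 + $233.68 + $330.49 = $2,407.45
Net pay = $4,478.33 − $2,407.45 = $2,070.88

$2,070.88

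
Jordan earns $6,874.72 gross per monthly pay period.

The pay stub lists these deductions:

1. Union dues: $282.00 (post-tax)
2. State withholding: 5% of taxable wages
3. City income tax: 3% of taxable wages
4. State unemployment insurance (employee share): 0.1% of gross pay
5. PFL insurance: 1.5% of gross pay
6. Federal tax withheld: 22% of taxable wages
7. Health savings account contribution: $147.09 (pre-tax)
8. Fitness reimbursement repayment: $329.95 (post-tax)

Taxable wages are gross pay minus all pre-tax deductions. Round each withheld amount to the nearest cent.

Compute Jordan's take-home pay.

Health savings account contribution: $147.09
Taxable wages = $6,874.72 − $147.09 = $6,727.63
State withholding: $6,727.63 × 0.05 = $336.38
Federal tax withheld: $6,727.63 × 0.22 = $1,480.08
City income tax: $6,727.63 × 0.03 = $201.83
State unemployment insurance (employee share): $6,874.72 × 0.001 = $6.87
PFL insurance: $6,874.72 × 0.015 = $103.12
Union dues: $282.00
Fitness reimbursement repayment: $329.95
Total deductions = $147.09 + $336.38 + $1,480.08 + $201.83 + $6.87 + $103.12 + $282.00 + $329.95 = $2,887.32
Net pay = $6,874.72 − $2,887.32 = $3,987.40

$3,987.40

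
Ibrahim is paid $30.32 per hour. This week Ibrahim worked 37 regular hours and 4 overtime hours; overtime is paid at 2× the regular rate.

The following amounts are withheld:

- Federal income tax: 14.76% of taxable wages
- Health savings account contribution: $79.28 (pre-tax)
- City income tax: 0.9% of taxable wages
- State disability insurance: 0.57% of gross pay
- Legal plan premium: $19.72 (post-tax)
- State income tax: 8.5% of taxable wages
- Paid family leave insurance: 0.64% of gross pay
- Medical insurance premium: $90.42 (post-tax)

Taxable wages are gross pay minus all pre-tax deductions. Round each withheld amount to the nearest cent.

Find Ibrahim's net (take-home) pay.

$847.98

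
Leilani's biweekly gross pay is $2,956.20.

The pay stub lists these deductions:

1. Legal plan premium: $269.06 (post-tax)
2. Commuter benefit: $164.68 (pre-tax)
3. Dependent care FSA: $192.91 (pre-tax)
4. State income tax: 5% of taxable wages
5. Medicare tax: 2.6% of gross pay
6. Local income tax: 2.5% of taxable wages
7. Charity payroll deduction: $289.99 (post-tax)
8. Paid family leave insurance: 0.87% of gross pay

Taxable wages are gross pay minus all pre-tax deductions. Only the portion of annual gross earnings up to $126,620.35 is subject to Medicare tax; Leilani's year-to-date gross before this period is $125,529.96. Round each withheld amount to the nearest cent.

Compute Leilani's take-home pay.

Dependent care FSA: $192.91
Commuter benefit: $164.68
Pre-tax total = $192.91 + $164.68 = $357.59
Taxable wages = $2,956.20 − $357.59 = $2,598.61
State income tax: $2,598.61 × 0.05 = $129.93
Local income tax: $2,598.61 × 0.025 = $64.97
Medicare tax: only $126,620.35 − $125,529.96 = $1,090.39 of this check is subject → $1,090.39 × 0.026 = $28.35
Paid family leave insurance: $2,956.20 × 0.0087 = $25.72
Charity payroll deduction: $289.99
Legal plan premium: $269.06
Total deductions = $192.91 + $164.68 + $129.93 + $64.97 + $28.35 + $25.72 + $289.99 + $269.06 = $1,165.61
Net pay = $2,956.20 − $1,165.61 = $1,790.59

$1,790.59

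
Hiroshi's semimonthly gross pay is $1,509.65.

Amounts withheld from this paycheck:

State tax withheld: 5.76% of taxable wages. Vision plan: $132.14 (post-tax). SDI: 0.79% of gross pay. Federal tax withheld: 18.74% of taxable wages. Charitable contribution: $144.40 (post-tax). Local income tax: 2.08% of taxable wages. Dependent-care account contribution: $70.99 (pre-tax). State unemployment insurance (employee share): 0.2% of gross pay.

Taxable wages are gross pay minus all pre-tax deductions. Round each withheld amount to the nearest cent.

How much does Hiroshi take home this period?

Dependent-care account contribution: $70.99
Taxable wages = $1,509.65 − $70.99 = $1,438.66
Federal tax withheld: $1,438.66 × 0.1874 = $269.60
Local income tax: $1,438.66 × 0.0208 = $29.92
State tax withheld: $1,438.66 × 0.0576 = $82.87
SDI: $1,509.65 × 0.0079 = $11.93
State unemployment insurance (employee share): $1,509.65 × 0.002 = $3.02
Vision plan: $132.14
Charitable contribution: $144.40
Total deductions = $70.99 + $269.60 + $29.92 + $82.87 + $11.93 + $3.02 + $132.14 + $144.40 = $744.87
Net pay = $1,509.65 − $744.87 = $764.78

$764.78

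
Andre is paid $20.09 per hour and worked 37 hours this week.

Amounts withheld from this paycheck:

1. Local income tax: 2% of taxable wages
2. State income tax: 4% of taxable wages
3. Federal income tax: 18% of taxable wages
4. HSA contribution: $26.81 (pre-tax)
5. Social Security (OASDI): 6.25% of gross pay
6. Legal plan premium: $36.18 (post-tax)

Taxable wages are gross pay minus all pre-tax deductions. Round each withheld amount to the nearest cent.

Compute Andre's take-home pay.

Gross pay: 37 × $20.09 = $743.33
HSA contribution: $26.81
Taxable wages = $743.33 − $26.81 = $716.52
Federal income tax: $716.52 × 0.18 = $128.97
State income tax: $716.52 × 0.04 = $28.66
Local income tax: $716.52 × 0.02 = $14.33
Social Security (OASDI): $743.33 × 0.0625 = $46.46
Legal plan premium: $36.18
Total deductions = $26.81 + $128.97 + $28.66 + $14.33 + $46.46 + $36.18 = $281.41
Net pay = $743.33 − $281.41 = $461.92

$461.92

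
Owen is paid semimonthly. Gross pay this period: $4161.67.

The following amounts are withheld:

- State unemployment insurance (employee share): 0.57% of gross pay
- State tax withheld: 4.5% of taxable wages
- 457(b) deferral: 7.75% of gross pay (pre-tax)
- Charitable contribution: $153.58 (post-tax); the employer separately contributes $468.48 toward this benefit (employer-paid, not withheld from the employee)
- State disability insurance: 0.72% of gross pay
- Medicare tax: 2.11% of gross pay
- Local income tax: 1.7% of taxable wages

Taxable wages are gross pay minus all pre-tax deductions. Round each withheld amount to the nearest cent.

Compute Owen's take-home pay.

$3306.04

457(b) deferral: $4161.67 × 0.0775 = $322.53
Taxable wages = $4161.67 − $322.53 = $3839.14
State tax withheld: $3839.14 × 0.045 = $172.76
Local income tax: $3839.14 × 0.017 = $65.27
Medicare tax: $4161.67 × 0.0211 = $87.81
State disability insurance: $4161.67 × 0.0072 = $29.96
State unemployment insurance (employee share): $4161.67 × 0.0057 = $23.72
Charitable contribution: $153.58
(Employer's $468.48 toward charitable contribution is not withheld from the employee.)
Total deductions = $322.53 + $172.76 + $65.27 + $87.81 + $29.96 + $23.72 + $153.58 = $855.63
Net pay = $4161.67 − $855.63 = $3306.04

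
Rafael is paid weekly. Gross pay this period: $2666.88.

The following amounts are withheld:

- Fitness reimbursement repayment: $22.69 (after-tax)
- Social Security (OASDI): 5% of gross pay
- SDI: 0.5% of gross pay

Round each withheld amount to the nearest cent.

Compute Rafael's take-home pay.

$2497.52

Social Security (OASDI): $2666.88 × 0.05 = $133.34
SDI: $2666.88 × 0.005 = $13.33
Fitness reimbursement repayment: $22.69
Total deductions = $133.34 + $13.33 + $22.69 = $169.36
Net pay = $2666.88 − $169.36 = $2497.52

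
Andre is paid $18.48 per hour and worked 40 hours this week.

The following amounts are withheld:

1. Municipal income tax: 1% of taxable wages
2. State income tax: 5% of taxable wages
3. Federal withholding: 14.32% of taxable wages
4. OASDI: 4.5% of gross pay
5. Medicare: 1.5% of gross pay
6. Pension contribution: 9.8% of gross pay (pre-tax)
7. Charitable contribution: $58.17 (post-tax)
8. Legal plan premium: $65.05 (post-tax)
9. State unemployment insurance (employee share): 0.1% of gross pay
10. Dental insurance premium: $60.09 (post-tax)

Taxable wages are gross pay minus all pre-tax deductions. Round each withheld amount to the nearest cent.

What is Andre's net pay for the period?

Gross pay: 40 × $18.48 = $739.20
Pension contribution: $739.20 × 0.098 = $72.44
Taxable wages = $739.20 − $72.44 = $666.76
Municipal income tax: $666.76 × 0.01 = $6.67
State income tax: $666.76 × 0.05 = $33.34
Federal withholding: $666.76 × 0.1432 = $95.48
Medicare: $739.20 × 0.015 = $11.09
State unemployment insurance (employee share): $739.20 × 0.001 = $0.74
OASDI: $739.20 × 0.045 = $33.26
Charitable contribution: $58.17
Legal plan premium: $65.05
Dental insurance premium: $60.09
Total deductions = $72.44 + $6.67 + $33.34 + $95.48 + $11.09 + $0.74 + $33.26 + $58.17 + $65.05 + $60.09 = $436.33
Net pay = $739.20 − $436.33 = $302.87

$302.87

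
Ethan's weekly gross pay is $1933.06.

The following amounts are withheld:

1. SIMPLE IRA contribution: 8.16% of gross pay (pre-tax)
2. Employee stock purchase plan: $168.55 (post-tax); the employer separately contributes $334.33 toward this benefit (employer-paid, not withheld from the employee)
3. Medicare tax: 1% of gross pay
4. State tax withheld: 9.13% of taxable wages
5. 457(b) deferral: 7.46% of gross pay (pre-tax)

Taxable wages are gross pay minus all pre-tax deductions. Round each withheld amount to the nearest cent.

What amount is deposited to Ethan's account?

$1294.31

SIMPLE IRA contribution: $1933.06 × 0.0816 = $157.74
457(b) deferral: $1933.06 × 0.0746 = $144.21
Pre-tax total = $157.74 + $144.21 = $301.95
Taxable wages = $1933.06 − $301.95 = $1631.11
State tax withheld: $1631.11 × 0.0913 = $148.92
Medicare tax: $1933.06 × 0.01 = $19.33
Employee stock purchase plan: $168.55
(Employer's $334.33 toward employee stock purchase plan is not withheld from the employee.)
Total deductions = $157.74 + $144.21 + $148.92 + $19.33 + $168.55 = $638.75
Net pay = $1933.06 − $638.75 = $1294.31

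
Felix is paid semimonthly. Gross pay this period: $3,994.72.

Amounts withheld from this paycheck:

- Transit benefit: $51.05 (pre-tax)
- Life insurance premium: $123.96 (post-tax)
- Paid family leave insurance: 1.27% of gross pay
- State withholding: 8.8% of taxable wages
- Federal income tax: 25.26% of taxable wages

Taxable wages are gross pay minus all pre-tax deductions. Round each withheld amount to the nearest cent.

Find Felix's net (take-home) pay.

Transit benefit: $51.05
Taxable wages = $3,994.72 − $51.05 = $3,943.67
State withholding: $3,943.67 × 0.088 = $347.04
Federal income tax: $3,943.67 × 0.2526 = $996.17
Paid family leave insurance: $3,994.72 × 0.0127 = $50.73
Life insurance premium: $123.96
Total deductions = $51.05 + $347.04 + $996.17 + $50.73 + $123.96 = $1,568.95
Net pay = $3,994.72 − $1,568.95 = $2,425.77

$2,425.77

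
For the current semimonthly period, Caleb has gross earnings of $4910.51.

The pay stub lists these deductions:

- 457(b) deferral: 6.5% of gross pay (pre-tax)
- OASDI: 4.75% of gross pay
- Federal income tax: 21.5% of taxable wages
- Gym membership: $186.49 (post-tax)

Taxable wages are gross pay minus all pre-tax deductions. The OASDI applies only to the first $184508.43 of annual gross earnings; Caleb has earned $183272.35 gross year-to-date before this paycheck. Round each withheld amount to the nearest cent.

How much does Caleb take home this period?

457(b) deferral: $4910.51 × 0.065 = $319.18
Taxable wages = $4910.51 − $319.18 = $4591.33
Federal income tax: $4591.33 × 0.215 = $987.14
OASDI: only $184508.43 − $183272.35 = $1236.08 of this check is subject → $1236.08 × 0.0475 = $58.71
Gym membership: $186.49
Total deductions = $319.18 + $987.14 + $58.71 + $186.49 = $1551.52
Net pay = $4910.51 − $1551.52 = $3358.99

$3358.99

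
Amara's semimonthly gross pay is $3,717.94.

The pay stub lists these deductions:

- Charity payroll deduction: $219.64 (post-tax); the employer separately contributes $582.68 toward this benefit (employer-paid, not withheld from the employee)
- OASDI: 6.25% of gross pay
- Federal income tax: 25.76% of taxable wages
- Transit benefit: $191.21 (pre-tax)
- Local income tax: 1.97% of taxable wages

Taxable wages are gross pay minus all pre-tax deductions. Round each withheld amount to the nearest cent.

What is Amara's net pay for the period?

$2,096.75

Transit benefit: $191.21
Taxable wages = $3,717.94 − $191.21 = $3,526.73
Federal income tax: $3,526.73 × 0.2576 = $908.49
Local income tax: $3,526.73 × 0.0197 = $69.48
OASDI: $3,717.94 × 0.0625 = $232.37
Charity payroll deduction: $219.64
(Employer's $582.68 toward charity payroll deduction is not withheld from the employee.)
Total deductions = $191.21 + $908.49 + $69.48 + $232.37 + $219.64 = $1,621.19
Net pay = $3,717.94 − $1,621.19 = $2,096.75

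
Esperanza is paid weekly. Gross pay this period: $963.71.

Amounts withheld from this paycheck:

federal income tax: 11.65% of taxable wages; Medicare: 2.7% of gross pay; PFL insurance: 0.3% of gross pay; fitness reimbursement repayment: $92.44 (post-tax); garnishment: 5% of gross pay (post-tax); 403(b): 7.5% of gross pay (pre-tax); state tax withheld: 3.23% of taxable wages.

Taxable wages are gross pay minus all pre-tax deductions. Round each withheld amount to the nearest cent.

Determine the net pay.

$589.25

403(b): $963.71 × 0.075 = $72.28
Taxable wages = $963.71 − $72.28 = $891.43
State tax withheld: $891.43 × 0.0323 = $28.79
Federal income tax: $891.43 × 0.1165 = $103.85
Medicare: $963.71 × 0.027 = $26.02
PFL insurance: $963.71 × 0.003 = $2.89
Fitness reimbursement repayment: $92.44
Garnishment: $963.71 × 0.05 = $48.19
Total deductions = $72.28 + $28.79 + $103.85 + $26.02 + $2.89 + $92.44 + $48.19 = $374.46
Net pay = $963.71 − $374.46 = $589.25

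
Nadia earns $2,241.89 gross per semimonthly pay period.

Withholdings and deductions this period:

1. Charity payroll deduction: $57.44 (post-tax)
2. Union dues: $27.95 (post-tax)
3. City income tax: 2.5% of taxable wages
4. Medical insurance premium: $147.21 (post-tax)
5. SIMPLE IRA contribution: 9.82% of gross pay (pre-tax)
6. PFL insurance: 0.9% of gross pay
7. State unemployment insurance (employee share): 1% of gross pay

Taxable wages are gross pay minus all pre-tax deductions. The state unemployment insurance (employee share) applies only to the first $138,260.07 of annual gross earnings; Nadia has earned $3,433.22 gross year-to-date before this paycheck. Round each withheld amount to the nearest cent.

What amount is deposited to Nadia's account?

$1,696.00

SIMPLE IRA contribution: $2,241.89 × 0.0982 = $220.15
Taxable wages = $2,241.89 − $220.15 = $2,021.74
City income tax: $2,021.74 × 0.025 = $50.54
State unemployment insurance (employee share): cap not yet reached, full $2,241.89 is subject → $2,241.89 × 0.01 = $22.42
PFL insurance: $2,241.89 × 0.009 = $20.18
Medical insurance premium: $147.21
Charity payroll deduction: $57.44
Union dues: $27.95
Total deductions = $220.15 + $50.54 + $22.42 + $20.18 + $147.21 + $57.44 + $27.95 = $545.89
Net pay = $2,241.89 − $545.89 = $1,696.00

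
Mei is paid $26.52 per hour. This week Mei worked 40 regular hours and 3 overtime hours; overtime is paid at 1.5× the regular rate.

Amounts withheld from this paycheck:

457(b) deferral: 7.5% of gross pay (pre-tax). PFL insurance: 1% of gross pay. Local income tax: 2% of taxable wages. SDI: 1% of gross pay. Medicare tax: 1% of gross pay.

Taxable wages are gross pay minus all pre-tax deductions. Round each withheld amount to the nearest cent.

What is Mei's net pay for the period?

$1,034.40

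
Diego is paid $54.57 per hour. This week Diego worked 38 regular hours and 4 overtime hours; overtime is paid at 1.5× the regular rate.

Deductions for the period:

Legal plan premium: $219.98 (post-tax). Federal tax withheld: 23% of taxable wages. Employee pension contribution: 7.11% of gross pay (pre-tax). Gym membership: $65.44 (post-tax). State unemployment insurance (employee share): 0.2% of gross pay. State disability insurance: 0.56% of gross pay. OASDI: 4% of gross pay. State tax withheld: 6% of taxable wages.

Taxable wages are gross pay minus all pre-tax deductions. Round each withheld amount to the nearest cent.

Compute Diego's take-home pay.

$1183.85

Regular pay: 38 × $54.57 = $2073.66
Overtime pay: 4 × $54.57 × 1.5 = $327.42
Gross pay = $2073.66 + $327.42 = $2401.08
Employee pension contribution: $2401.08 × 0.0711 = $170.72
Taxable wages = $2401.08 − $170.72 = $2230.36
State tax withheld: $2230.36 × 0.06 = $133.82
Federal tax withheld: $2230.36 × 0.23 = $512.98
OASDI: $2401.08 × 0.04 = $96.04
State unemployment insurance (employee share): $2401.08 × 0.002 = $4.80
State disability insurance: $2401.08 × 0.0056 = $13.45
Legal plan premium: $219.98
Gym membership: $65.44
Total deductions = $170.72 + $133.82 + $512.98 + $96.04 + $4.80 + $13.45 + $219.98 + $65.44 = $1217.23
Net pay = $2401.08 − $1217.23 = $1183.85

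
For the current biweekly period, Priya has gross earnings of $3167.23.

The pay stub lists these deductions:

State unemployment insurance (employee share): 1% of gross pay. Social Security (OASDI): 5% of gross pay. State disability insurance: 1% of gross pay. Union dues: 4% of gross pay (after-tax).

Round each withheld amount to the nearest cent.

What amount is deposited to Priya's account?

$2818.84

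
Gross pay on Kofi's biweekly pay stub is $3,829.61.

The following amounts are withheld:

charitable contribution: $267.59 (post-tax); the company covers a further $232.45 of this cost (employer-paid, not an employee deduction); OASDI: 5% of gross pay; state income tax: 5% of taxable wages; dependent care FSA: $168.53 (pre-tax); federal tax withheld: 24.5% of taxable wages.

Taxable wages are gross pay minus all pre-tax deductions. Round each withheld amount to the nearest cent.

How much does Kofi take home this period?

Dependent care FSA: $168.53
Taxable wages = $3,829.61 − $168.53 = $3,661.08
Federal tax withheld: $3,661.08 × 0.245 = $896.96
State income tax: $3,661.08 × 0.05 = $183.05
OASDI: $3,829.61 × 0.05 = $191.48
Charitable contribution: $267.59
(Employer's $232.45 toward charitable contribution is not withheld from the employee.)
Total deductions = $168.53 + $896.96 + $183.05 + $191.48 + $267.59 = $1,707.61
Net pay = $3,829.61 − $1,707.61 = $2,122.00

$2,122.00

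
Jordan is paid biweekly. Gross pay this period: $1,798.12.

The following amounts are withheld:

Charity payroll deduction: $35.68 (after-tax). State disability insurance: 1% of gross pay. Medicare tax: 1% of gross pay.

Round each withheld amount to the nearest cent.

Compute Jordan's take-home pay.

Medicare tax: $1,798.12 × 0.01 = $17.98
State disability insurance: $1,798.12 × 0.01 = $17.98
Charity payroll deduction: $35.68
Total deductions = $17.98 + $17.98 + $35.68 = $71.64
Net pay = $1,798.12 − $71.64 = $1,726.48

$1,726.48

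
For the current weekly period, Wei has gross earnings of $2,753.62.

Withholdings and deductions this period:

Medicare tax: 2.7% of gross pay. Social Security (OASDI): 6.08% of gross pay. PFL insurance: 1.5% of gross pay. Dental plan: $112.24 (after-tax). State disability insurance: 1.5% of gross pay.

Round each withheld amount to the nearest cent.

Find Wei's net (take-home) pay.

PFL insurance: $2,753.62 × 0.015 = $41.30
State disability insurance: $2,753.62 × 0.015 = $41.30
Social Security (OASDI): $2,753.62 × 0.0608 = $167.42
Medicare tax: $2,753.62 × 0.027 = $74.35
Dental plan: $112.24
Total deductions = $41.30 + $41.30 + $167.42 + $74.35 + $112.24 = $436.61
Net pay = $2,753.62 − $436.61 = $2,317.01

$2,317.01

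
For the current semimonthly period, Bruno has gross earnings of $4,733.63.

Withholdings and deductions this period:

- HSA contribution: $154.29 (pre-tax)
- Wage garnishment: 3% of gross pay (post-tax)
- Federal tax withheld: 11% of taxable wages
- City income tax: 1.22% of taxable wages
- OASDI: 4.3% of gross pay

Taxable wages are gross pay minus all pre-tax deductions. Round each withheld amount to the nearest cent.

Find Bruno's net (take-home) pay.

$3,674.18

HSA contribution: $154.29
Taxable wages = $4,733.63 − $154.29 = $4,579.34
Federal tax withheld: $4,579.34 × 0.11 = $503.73
City income tax: $4,579.34 × 0.0122 = $55.87
OASDI: $4,733.63 × 0.043 = $203.55
Wage garnishment: $4,733.63 × 0.03 = $142.01
Total deductions = $154.29 + $503.73 + $55.87 + $203.55 + $142.01 = $1,059.45
Net pay = $4,733.63 − $1,059.45 = $3,674.18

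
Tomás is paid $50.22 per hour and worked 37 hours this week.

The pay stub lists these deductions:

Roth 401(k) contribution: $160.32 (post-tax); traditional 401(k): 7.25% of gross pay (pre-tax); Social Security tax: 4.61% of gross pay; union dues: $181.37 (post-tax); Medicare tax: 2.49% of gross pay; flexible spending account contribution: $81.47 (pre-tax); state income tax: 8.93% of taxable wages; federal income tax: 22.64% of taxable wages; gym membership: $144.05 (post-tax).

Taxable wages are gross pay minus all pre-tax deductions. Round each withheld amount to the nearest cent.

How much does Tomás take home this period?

$505.91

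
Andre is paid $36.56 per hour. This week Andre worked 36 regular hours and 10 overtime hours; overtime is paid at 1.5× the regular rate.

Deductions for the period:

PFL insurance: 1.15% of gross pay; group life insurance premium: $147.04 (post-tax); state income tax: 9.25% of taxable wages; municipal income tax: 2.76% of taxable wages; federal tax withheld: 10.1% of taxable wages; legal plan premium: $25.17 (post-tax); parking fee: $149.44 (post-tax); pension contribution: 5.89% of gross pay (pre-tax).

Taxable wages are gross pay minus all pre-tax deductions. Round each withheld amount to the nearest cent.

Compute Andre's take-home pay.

Regular pay: 36 × $36.56 = $1,316.16
Overtime pay: 10 × $36.56 × 1.5 = $548.40
Gross pay = $1,316.16 + $548.40 = $1,864.56
Pension contribution: $1,864.56 × 0.0589 = $109.82
Taxable wages = $1,864.56 − $109.82 = $1,754.74
Federal tax withheld: $1,754.74 × 0.101 = $177.23
State income tax: $1,754.74 × 0.0925 = $162.31
Municipal income tax: $1,754.74 × 0.0276 = $48.43
PFL insurance: $1,864.56 × 0.0115 = $21.44
Group life insurance premium: $147.04
Legal plan premium: $25.17
Parking fee: $149.44
Total deductions = $109.82 + $177.23 + $162.31 + $48.43 + $21.44 + $147.04 + $25.17 + $149.44 = $840.88
Net pay = $1,864.56 − $840.88 = $1,023.68

$1,023.68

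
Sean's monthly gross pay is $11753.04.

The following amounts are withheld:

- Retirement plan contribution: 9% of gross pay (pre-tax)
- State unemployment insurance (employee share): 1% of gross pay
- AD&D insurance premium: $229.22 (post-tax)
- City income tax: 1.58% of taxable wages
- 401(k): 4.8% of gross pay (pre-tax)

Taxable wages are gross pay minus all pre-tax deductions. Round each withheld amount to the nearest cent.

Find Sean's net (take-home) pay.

$9624.30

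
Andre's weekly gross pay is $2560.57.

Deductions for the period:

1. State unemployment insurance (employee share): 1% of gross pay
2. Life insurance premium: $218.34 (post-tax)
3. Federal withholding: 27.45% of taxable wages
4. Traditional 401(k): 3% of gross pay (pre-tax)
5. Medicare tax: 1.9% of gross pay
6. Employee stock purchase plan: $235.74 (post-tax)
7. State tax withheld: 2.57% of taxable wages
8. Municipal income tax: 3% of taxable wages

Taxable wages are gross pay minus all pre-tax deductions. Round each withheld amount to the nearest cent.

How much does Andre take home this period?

Traditional 401(k): $2560.57 × 0.03 = $76.82
Taxable wages = $2560.57 − $76.82 = $2483.75
State tax withheld: $2483.75 × 0.0257 = $63.83
Federal withholding: $2483.75 × 0.2745 = $681.79
Municipal income tax: $2483.75 × 0.03 = $74.51
Medicare tax: $2560.57 × 0.019 = $48.65
State unemployment insurance (employee share): $2560.57 × 0.01 = $25.61
Employee stock purchase plan: $235.74
Life insurance premium: $218.34
Total deductions = $76.82 + $63.83 + $681.79 + $74.51 + $48.65 + $25.61 + $235.74 + $218.34 = $1425.29
Net pay = $2560.57 − $1425.29 = $1135.28

$1135.28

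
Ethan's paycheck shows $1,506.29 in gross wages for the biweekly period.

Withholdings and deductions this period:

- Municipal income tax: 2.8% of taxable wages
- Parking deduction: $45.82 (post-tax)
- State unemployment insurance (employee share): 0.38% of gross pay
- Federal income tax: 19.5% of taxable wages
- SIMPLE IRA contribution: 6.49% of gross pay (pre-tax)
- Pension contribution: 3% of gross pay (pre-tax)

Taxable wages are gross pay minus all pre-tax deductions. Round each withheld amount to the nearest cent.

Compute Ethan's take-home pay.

SIMPLE IRA contribution: $1,506.29 × 0.0649 = $97.76
Pension contribution: $1,506.29 × 0.03 = $45.19
Pre-tax total = $97.76 + $45.19 = $142.95
Taxable wages = $1,506.29 − $142.95 = $1,363.34
Municipal income tax: $1,363.34 × 0.028 = $38.17
Federal income tax: $1,363.34 × 0.195 = $265.85
State unemployment insurance (employee share): $1,506.29 × 0.0038 = $5.72
Parking deduction: $45.82
Total deductions = $97.76 + $45.19 + $38.17 + $265.85 + $5.72 + $45.82 = $498.51
Net pay = $1,506.29 − $498.51 = $1,007.78

$1,007.78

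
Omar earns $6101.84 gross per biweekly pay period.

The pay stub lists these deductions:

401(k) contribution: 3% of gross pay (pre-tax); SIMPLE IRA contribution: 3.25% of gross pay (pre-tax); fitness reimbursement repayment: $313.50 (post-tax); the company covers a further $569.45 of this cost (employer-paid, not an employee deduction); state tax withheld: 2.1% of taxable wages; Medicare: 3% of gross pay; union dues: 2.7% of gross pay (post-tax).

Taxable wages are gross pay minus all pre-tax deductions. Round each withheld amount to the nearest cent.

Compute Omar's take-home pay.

401(k) contribution: $6101.84 × 0.03 = $183.06
SIMPLE IRA contribution: $6101.84 × 0.0325 = $198.31
Pre-tax total = $183.06 + $198.31 = $381.37
Taxable wages = $6101.84 − $381.37 = $5720.47
State tax withheld: $5720.47 × 0.021 = $120.13
Medicare: $6101.84 × 0.03 = $183.06
Union dues: $6101.84 × 0.027 = $164.75
Fitness reimbursement repayment: $313.50
(Employer's $569.45 toward fitness reimbursement repayment is not withheld from the employee.)
Total deductions = $183.06 + $198.31 + $120.13 + $183.06 + $164.75 + $313.50 = $1162.81
Net pay = $6101.84 − $1162.81 = $4939.03

$4939.03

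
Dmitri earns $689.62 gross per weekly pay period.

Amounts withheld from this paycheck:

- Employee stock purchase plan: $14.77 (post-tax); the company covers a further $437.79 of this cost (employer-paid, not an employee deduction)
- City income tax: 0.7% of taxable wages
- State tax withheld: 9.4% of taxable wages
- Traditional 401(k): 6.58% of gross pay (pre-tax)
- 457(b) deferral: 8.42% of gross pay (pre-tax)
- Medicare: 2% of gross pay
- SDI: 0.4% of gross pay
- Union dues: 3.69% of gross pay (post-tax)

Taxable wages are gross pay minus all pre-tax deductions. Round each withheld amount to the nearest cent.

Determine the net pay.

Traditional 401(k): $689.62 × 0.0658 = $45.38
457(b) deferral: $689.62 × 0.0842 = $58.07
Pre-tax total = $45.38 + $58.07 = $103.45
Taxable wages = $689.62 − $103.45 = $586.17
City income tax: $586.17 × 0.007 = $4.10
State tax withheld: $586.17 × 0.094 = $55.10
SDI: $689.62 × 0.004 = $2.76
Medicare: $689.62 × 0.02 = $13.79
Union dues: $689.62 × 0.0369 = $25.45
Employee stock purchase plan: $14.77
(Employer's $437.79 toward employee stock purchase plan is not withheld from the employee.)
Total deductions = $45.38 + $58.07 + $4.10 + $55.10 + $2.76 + $13.79 + $25.45 + $14.77 = $219.42
Net pay = $689.62 − $219.42 = $470.20

$470.20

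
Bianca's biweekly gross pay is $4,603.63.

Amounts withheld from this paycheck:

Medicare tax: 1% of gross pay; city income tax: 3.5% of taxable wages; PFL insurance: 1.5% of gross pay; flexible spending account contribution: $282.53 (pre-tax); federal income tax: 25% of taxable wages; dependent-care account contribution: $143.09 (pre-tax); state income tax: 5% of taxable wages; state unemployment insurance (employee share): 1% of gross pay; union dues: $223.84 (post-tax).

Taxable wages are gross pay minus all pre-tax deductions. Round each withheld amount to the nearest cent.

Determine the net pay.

$2,393.41

Dependent-care account contribution: $143.09
Flexible spending account contribution: $282.53
Pre-tax total = $143.09 + $282.53 = $425.62
Taxable wages = $4,603.63 − $425.62 = $4,178.01
State income tax: $4,178.01 × 0.05 = $208.90
City income tax: $4,178.01 × 0.035 = $146.23
Federal income tax: $4,178.01 × 0.25 = $1,044.50
State unemployment insurance (employee share): $4,603.63 × 0.01 = $46.04
Medicare tax: $4,603.63 × 0.01 = $46.04
PFL insurance: $4,603.63 × 0.015 = $69.05
Union dues: $223.84
Total deductions = $143.09 + $282.53 + $208.90 + $146.23 + $1,044.50 + $46.04 + $46.04 + $69.05 + $223.84 = $2,210.22
Net pay = $4,603.63 − $2,210.22 = $2,393.41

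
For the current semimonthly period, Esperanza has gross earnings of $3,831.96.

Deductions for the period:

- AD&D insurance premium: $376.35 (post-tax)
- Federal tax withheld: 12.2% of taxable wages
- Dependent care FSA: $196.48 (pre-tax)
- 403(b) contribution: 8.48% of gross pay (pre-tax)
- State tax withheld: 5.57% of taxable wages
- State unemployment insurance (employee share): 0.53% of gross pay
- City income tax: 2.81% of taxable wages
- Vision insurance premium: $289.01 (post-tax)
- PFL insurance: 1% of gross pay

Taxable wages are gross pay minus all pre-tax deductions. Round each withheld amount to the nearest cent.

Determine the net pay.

$1,905.23

403(b) contribution: $3,831.96 × 0.0848 = $324.95
Dependent care FSA: $196.48
Pre-tax total = $324.95 + $196.48 = $521.43
Taxable wages = $3,831.96 − $521.43 = $3,310.53
City income tax: $3,310.53 × 0.0281 = $93.03
State tax withheld: $3,310.53 × 0.0557 = $184.40
Federal tax withheld: $3,310.53 × 0.122 = $403.88
PFL insurance: $3,831.96 × 0.01 = $38.32
State unemployment insurance (employee share): $3,831.96 × 0.0053 = $20.31
AD&D insurance premium: $376.35
Vision insurance premium: $289.01
Total deductions = $324.95 + $196.48 + $93.03 + $184.40 + $403.88 + $38.32 + $20.31 + $376.35 + $289.01 = $1,926.73
Net pay = $3,831.96 − $1,926.73 = $1,905.23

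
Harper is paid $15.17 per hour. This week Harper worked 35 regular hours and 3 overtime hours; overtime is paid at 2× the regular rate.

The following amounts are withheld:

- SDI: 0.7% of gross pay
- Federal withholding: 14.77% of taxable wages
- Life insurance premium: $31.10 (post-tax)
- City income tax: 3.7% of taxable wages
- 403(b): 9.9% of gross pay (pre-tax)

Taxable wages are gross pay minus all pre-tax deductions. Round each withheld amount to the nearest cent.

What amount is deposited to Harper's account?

Regular pay: 35 × $15.17 = $530.95
Overtime pay: 3 × $15.17 × 2 = $91.02
Gross pay = $530.95 + $91.02 = $621.97
403(b): $621.97 × 0.099 = $61.58
Taxable wages = $621.97 − $61.58 = $560.39
City income tax: $560.39 × 0.037 = $20.73
Federal withholding: $560.39 × 0.1477 = $82.77
SDI: $621.97 × 0.007 = $4.35
Life insurance premium: $31.10
Total deductions = $61.58 + $20.73 + $82.77 + $4.35 + $31.10 = $200.53
Net pay = $621.97 − $200.53 = $421.44

$421.44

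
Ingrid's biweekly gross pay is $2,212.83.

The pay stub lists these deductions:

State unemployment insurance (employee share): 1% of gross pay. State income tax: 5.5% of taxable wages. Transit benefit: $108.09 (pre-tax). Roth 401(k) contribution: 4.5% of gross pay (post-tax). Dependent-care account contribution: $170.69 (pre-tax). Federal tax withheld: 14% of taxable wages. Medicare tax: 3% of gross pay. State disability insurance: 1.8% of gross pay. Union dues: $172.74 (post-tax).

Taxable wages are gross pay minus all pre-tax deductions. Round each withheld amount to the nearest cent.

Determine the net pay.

Transit benefit: $108.09
Dependent-care account contribution: $170.69
Pre-tax total = $108.09 + $170.69 = $278.78
Taxable wages = $2,212.83 − $278.78 = $1,934.05
Federal tax withheld: $1,934.05 × 0.14 = $270.77
State income tax: $1,934.05 × 0.055 = $106.37
State disability insurance: $2,212.83 × 0.018 = $39.83
State unemployment insurance (employee share): $2,212.83 × 0.01 = $22.13
Medicare tax: $2,212.83 × 0.03 = $66.38
Union dues: $172.74
Roth 401(k) contribution: $2,212.83 × 0.045 = $99.58
Total deductions = $108.09 + $170.69 + $270.77 + $106.37 + $39.83 + $22.13 + $66.38 + $172.74 + $99.58 = $1,056.58
Net pay = $2,212.83 − $1,056.58 = $1,156.25

$1,156.25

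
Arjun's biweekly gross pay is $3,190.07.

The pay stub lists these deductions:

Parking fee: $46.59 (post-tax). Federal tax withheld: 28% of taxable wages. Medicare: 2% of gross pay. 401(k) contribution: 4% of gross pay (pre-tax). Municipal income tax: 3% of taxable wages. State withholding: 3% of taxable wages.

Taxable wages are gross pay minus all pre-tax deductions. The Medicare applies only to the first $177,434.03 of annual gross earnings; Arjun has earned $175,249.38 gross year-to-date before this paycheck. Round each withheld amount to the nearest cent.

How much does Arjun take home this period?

$1,930.96

401(k) contribution: $3,190.07 × 0.04 = $127.60
Taxable wages = $3,190.07 − $127.60 = $3,062.47
Municipal income tax: $3,062.47 × 0.03 = $91.87
State withholding: $3,062.47 × 0.03 = $91.87
Federal tax withheld: $3,062.47 × 0.28 = $857.49
Medicare: only $177,434.03 − $175,249.38 = $2,184.65 of this check is subject → $2,184.65 × 0.02 = $43.69
Parking fee: $46.59
Total deductions = $127.60 + $91.87 + $91.87 + $857.49 + $43.69 + $46.59 = $1,259.11
Net pay = $3,190.07 − $1,259.11 = $1,930.96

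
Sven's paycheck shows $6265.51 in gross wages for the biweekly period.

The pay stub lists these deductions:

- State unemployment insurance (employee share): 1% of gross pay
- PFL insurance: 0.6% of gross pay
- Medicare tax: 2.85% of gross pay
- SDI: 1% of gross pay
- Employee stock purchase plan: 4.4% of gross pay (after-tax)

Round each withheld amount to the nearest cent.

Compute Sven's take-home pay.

PFL insurance: $6265.51 × 0.006 = $37.59
SDI: $6265.51 × 0.01 = $62.66
Medicare tax: $6265.51 × 0.0285 = $178.57
State unemployment insurance (employee share): $6265.51 × 0.01 = $62.66
Employee stock purchase plan: $6265.51 × 0.044 = $275.68
Total deductions = $37.59 + $62.66 + $178.57 + $62.66 + $275.68 = $617.16
Net pay = $6265.51 − $617.16 = $5648.35

$5648.35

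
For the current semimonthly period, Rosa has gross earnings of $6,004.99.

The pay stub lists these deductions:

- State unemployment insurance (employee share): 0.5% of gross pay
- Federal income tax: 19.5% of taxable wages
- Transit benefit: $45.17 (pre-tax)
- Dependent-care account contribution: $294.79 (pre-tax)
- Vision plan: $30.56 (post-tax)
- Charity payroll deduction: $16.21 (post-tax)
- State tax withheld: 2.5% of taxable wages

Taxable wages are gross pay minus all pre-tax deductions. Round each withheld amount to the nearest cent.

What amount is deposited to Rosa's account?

Dependent-care account contribution: $294.79
Transit benefit: $45.17
Pre-tax total = $294.79 + $45.17 = $339.96
Taxable wages = $6,004.99 − $339.96 = $5,665.03
State tax withheld: $5,665.03 × 0.025 = $141.63
Federal income tax: $5,665.03 × 0.195 = $1,104.68
State unemployment insurance (employee share): $6,004.99 × 0.005 = $30.02
Charity payroll deduction: $16.21
Vision plan: $30.56
Total deductions = $294.79 + $45.17 + $141.63 + $1,104.68 + $30.02 + $16.21 + $30.56 = $1,663.06
Net pay = $6,004.99 − $1,663.06 = $4,341.93

$4,341.93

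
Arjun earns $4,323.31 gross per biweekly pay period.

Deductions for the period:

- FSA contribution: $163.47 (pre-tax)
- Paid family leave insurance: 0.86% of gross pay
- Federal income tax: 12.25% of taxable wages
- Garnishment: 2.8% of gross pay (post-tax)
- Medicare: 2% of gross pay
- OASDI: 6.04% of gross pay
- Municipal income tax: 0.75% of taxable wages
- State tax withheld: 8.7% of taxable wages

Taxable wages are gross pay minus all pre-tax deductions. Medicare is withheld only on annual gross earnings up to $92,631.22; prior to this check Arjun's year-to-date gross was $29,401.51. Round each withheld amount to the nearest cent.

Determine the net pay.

$2,751.32

FSA contribution: $163.47
Taxable wages = $4,323.31 − $163.47 = $4,159.84
State tax withheld: $4,159.84 × 0.087 = $361.91
Federal income tax: $4,159.84 × 0.1225 = $509.58
Municipal income tax: $4,159.84 × 0.0075 = $31.20
OASDI: $4,323.31 × 0.0604 = $261.13
Paid family leave insurance: $4,323.31 × 0.0086 = $37.18
Medicare: cap not yet reached, full $4,323.31 is subject → $4,323.31 × 0.02 = $86.47
Garnishment: $4,323.31 × 0.028 = $121.05
Total deductions = $163.47 + $361.91 + $509.58 + $31.20 + $261.13 + $37.18 + $86.47 + $121.05 = $1,571.99
Net pay = $4,323.31 − $1,571.99 = $2,751.32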